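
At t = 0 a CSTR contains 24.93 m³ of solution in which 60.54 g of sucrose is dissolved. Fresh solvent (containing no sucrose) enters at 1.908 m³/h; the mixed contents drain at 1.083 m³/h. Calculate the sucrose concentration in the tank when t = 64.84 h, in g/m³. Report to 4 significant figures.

0.1715 g/m³

Total volume: dV/dt = Q_in − Q_out = 0.825000 m³/h, so V(t) = 24.93 + 0.825000 t and V(64.84) = 78.4230 m³.
Species balance (pure solvent in): dm/dt = −Q_out · m/V(t).
Separate: dm/m = −Q_out dt/V(t) ⇒ ln(m/m₀) = −(Q_out/(Q_in−Q_out)) ln(V/V₀).
m = m₀ (V₀/V)^(Q_out/(Q_in−Q_out)) = 60.54 × (24.93/78.4230)^(1.31273) = 13.4484 g.
C = m/V = 13.4484/78.4230 = 0.171485 g/m³.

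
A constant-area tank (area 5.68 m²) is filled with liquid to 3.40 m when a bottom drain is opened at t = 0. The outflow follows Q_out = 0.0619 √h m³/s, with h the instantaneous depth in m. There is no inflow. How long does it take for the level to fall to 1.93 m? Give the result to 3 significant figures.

83.4 s

With no inflow, A dh/dt = −0.0619 √h.
∫ h^(−1/2) dh = −(0.0619/A) ∫ dt, giving 2√h = 2√h₀ − (0.0619/A) t.
t = 2A(√h₀ − √h)/0.0619 = 2·5.68·(√3.40 − √1.93)/0.0619
  = 11.360 × (1.8439 − 1.3892) / 0.0619 = 83.441 s.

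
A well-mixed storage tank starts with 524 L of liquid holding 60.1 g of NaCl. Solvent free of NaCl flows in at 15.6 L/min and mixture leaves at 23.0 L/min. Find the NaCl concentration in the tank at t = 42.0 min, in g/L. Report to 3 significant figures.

0.0172 g/L

Total volume: dV/dt = Q_in − Q_out = -7.4000 L/min, so V(t) = 524 − 7.4000 t and V(42.0) = 213.20 L.
Solute balance: dm/dt = 0 − Q_out C = −Q_out m/V(t).
Separate: dm/m = −Q_out dt/V(t) ⇒ ln(m/m₀) = −(Q_out/(Q_in−Q_out)) ln(V/V₀).
m = m₀ (V₀/V)^(Q_out/(Q_in−Q_out)) = 60.1 × (524/213.20)^(-3.1081) = 3.6730 g.
C = m/V = 3.6730/213.20 = 0.017228 g/L.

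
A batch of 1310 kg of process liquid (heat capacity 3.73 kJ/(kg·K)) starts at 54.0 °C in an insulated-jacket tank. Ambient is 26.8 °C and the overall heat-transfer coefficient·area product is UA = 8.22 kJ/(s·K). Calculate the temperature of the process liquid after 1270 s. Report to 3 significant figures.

30.0 °C

M c_p dT/dt = −UA(T − T_amb).
dT/dt = (T_ss − T)/τ with T_ss = T_amb = 26.800 °C, τ = M c_p/UA = 1310·3.73/8.22 = 594.44 s.
Solution: T(t) = T_ss + (T₀ − T_ss) e^(−t/τ).
T(1270) = 26.800 + (27.200)·0.11807 = 30.012 °C.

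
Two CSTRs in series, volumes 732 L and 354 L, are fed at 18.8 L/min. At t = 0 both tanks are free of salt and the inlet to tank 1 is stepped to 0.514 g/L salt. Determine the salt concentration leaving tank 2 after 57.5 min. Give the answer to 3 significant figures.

0.309 g/L

Each tank obeys Vᵢ dCᵢ/dt = Q(Cᵢ₋₁ − Cᵢ), so τᵢ = Vᵢ/Q.
τ₁ = 732/18.8 = 38.936 min; τ₂ = 354/18.8 = 18.830 min.
Solving the cascade with C₁(0)=C₂(0)=0 gives C₂(t) = C_in[1 − (τ₁ e^(−t/τ₁) − τ₂ e^(−t/τ₂))/(τ₁ − τ₂)].
At t = 57.5: e^(−t/τ₁) = 0.22837, e^(−t/τ₂) = 0.047185.
C₂ = 0.514·[1 − (38.936·0.22837 − 18.830·0.047185)/(20.106)] = 0.514·0.60194 = 0.30940 g/L.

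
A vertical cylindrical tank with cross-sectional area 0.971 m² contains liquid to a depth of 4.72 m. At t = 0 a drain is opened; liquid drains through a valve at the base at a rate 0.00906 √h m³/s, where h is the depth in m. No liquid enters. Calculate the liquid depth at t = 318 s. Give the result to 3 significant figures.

0.475 m

Accumulation of liquid (constant cross-section A): A dh/dt = −0.00906 √h.
∫ h^(−1/2) dh = −(0.00906/A) ∫ dt, giving 2√h = 2√h₀ − (0.00906/A) t.
√h = √4.72 − 0.00906·318/(2·0.971) = 2.1726 − 1.4836 = 0.68899.
h = 0.68899² = 0.47471 m.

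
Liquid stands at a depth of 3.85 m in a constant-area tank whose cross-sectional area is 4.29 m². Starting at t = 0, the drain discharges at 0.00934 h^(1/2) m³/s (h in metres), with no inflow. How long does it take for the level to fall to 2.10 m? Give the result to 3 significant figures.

471 s

A dh/dt = −Q_out = −0.00934 √h.
This is separable: 2 d(√h)/dt = −0.00934/A, so √h = √h₀ − (0.00934/(2A)) t.
t = 2A(√h₀ − √h)/0.00934 = 2·4.29·(√3.85 − √2.10)/0.00934
  = 8.5800 × (1.9621 − 1.4491) / 0.00934 = 471.26 s.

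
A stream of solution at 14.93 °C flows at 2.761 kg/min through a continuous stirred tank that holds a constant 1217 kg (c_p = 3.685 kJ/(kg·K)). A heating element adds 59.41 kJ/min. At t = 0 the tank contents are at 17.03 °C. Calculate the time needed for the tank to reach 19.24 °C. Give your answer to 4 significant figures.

Energy balance: M c_p dT/dt = ṁ c_p (T_in − T) + 59.41.
τ = M/ṁ = 440.782 min; T_ss = T_in + Q̇/(ṁ c_p) = 20.7692 °C.
T(t) = T_ss + (T₀ − T_ss) e^(−t/τ). Set T = 19.24:
e^(−t/τ) = (19.24 − 20.7692)/(17.03 − 20.7692) = 0.408969
t = −440.782 · ln(0.408969) = 394.110 min.

394.1 min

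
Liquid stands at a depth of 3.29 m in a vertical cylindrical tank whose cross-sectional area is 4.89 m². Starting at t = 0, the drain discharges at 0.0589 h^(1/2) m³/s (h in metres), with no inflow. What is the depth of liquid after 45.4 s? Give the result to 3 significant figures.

Unsteady balance on liquid volume: A dh/dt = −0.0589 √h.
∫ h^(−1/2) dh = −(0.0589/A) ∫ dt, giving 2√h = 2√h₀ − (0.0589/A) t.
√h = √3.29 − 0.0589·45.4/(2·4.89) = 1.8138 − 0.27342 = 1.5404.
h = 1.5404² = 2.3729 m.

2.37 m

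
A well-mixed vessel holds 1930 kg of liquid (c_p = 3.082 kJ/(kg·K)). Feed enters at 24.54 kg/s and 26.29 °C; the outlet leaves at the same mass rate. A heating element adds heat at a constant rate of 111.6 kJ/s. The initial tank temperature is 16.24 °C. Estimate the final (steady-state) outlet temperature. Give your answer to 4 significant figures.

First-law balance (no shaft work): M c_p dT/dt = ṁ c_p (T_in − T) + 111.6.
At steady state dT/dt = 0 ⇒ T_ss = T_in + Q̇/(ṁ c_p) = 26.29 + 111.6/(24.54·3.082) = 27.7656 °C.

27.77 °C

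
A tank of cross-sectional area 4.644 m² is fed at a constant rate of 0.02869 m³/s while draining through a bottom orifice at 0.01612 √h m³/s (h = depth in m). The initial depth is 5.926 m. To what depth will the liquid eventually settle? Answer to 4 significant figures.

3.168 m

A dh/dt = Q_in − 0.01612 √h. Steady state requires inflow = outflow:
Q_in = 0.01612 √h_ss ⇒ √h_ss = 0.02869/0.01612 = 1.77978.
h_ss = 1.77978² = 3.16761 m. (Since h₀ = 5.926 m > h_ss, the level will fall toward this value.)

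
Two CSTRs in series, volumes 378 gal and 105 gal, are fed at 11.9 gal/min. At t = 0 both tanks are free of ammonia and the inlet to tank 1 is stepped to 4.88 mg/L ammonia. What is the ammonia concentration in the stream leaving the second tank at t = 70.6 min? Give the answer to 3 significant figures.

4.15 mg/L

Species balance on tank i: dCᵢ/dt = (Cᵢ₋₁ − Cᵢ)/τᵢ with τᵢ = Vᵢ/Q.
τ₁ = 378/11.9 = 31.765 min; τ₂ = 105/11.9 = 8.8235 min.
Tank 1: C₁ = C_in(1 − e^(−t/τ₁)). Tank 2 (τ₁ ≠ τ₂): C₂ = C_in[1 − (τ₁ e^(−t/τ₁) − τ₂ e^(−t/τ₂))/(τ₁ − τ₂)].
At t = 70.6: e^(−t/τ₁) = 0.10833, e^(−t/τ₂) = 0.00033502.
C₂ = 4.88·[1 − (31.765·0.10833 − 8.8235·0.00033502)/(22.941)] = 4.88·0.85014 = 4.1487 mg/L.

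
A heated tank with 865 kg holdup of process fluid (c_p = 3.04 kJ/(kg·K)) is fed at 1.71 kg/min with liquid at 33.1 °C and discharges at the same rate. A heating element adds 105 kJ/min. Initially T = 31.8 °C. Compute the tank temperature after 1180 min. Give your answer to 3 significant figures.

51.2 °C

Heat balance on the well-mixed liquid: M c_p dT/dt = ṁ c_p (T_in − T) + 105.
Rearrange: dT/dt = (T_ss − T)/τ with τ = M/ṁ = 505.85 min and T_ss = T_in + Q̇/(ṁ c_p) = 53.299 °C.
Integrating: T(t) = T_ss + (T₀ − T_ss) e^(−t/τ).
T(1180) = 53.299 + (-21.499)·e^(−1180/505.85) = 53.299 + (-21.499)·0.097032 = 51.212 °C.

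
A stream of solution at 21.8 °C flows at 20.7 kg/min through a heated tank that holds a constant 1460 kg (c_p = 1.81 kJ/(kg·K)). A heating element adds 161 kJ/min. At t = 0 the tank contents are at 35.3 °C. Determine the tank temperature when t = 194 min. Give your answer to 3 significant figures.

Unsteady energy balance on the tank contents: M c_p dT/dt = ṁ c_p (T_in − T) + 161.
τ = M/ṁ = 70.531 min; T_ss = T_in + Q̇/(ṁ c_p) = 21.8 + 161/(20.7·1.81) = 26.097 °C.
Integrating: T(t) = T_ss + (T₀ − T_ss) e^(−t/τ).
T(194) = 26.097 + (9.2029)·e^(−194/70.531) = 26.097 + (9.2029)·0.063893 = 26.685 °C.

26.7 °C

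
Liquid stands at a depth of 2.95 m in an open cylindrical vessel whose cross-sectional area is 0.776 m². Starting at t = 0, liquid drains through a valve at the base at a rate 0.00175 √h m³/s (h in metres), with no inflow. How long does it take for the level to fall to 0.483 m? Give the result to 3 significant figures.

907 s

Mass balance (ρ constant): A dh/dt = −0.00175 √h.
∫ h^(−1/2) dh = −(0.00175/A) ∫ dt, giving 2√h = 2√h₀ − (0.00175/A) t.
t = 2A(√h₀ − √h)/0.00175 = 2·0.776·(√2.95 − √0.483)/0.00175
  = 1.5520 × (1.7176 − 0.69498) / 0.00175 = 906.88 s.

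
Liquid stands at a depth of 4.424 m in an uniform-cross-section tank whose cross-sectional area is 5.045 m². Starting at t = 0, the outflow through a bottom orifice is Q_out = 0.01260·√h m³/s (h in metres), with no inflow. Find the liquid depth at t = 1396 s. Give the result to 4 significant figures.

Unsteady balance on liquid volume: A dh/dt = −0.01260 √h.
∫ h^(−1/2) dh = −(0.01260/A) ∫ dt, giving 2√h = 2√h₀ − (0.01260/A) t.
√h = √4.424 − 0.01260·1396/(2·5.045) = 2.10333 − 1.74327 = 0.360060.
h = 0.360060² = 0.129643 m.

0.1296 m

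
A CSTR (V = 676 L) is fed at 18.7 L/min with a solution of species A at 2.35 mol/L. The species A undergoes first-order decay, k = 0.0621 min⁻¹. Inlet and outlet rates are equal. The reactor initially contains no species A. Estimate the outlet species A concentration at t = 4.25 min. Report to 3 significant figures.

0.230 mol/L

Species balance: V dC/dt = Q C_in − Q C − k V C.
This is linear with rate a = Q/V + k = 0.089763 min⁻¹.
C_ss = Q C_in/(Q + kV) = 0.72421 mol/L; C(t) = C_ss + (C₀ − C_ss) e^(−a t).
C(4.25) = 0.72421 + (-0.72421)·e^(−0.089763·4.25) = 0.72421 + (-0.72421)·0.68284 = 0.22969 mol/L.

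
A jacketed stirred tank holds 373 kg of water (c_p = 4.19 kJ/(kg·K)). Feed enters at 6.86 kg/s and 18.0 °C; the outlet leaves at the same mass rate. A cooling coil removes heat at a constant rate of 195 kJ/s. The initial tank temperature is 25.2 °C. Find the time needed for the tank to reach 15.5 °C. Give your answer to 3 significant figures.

M c_p dT/dt = ṁ c_p (T_in − T) − Q̇.
τ = M/ṁ = 54.373 s; T_ss = T_in − Q̇/(ṁ c_p) = 11.216 °C.
T(t) = T_ss + (T₀ − T_ss) e^(−t/τ). Set T = 15.5:
e^(−t/τ) = (15.5 − 11.216)/(25.2 − 11.216) = 0.30636
t = −54.373 · ln(0.30636) = 64.323 s.

64.3 s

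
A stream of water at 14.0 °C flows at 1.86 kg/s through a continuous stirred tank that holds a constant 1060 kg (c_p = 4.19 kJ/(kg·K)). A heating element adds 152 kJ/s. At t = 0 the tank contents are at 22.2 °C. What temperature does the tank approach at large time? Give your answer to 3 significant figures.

Heat balance on the well-mixed liquid: M c_p dT/dt = ṁ c_p (T_in − T) + 152.
At steady state dT/dt = 0 ⇒ T_ss = T_in + Q̇/(ṁ c_p) = 14.0 + 152/(1.86·4.19) = 33.504 °C.

33.5 °C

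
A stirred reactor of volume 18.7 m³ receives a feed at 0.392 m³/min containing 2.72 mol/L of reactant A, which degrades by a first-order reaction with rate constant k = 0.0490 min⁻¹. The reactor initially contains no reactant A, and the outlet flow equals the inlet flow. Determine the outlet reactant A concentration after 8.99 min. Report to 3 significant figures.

0.380 mol/L

Species balance: V dC/dt = Q C_in − Q C − k V C.
This is linear with rate a = Q/V + k = 0.069963 min⁻¹.
C_ss = Q C_in/(Q + kV) = 0.81498 mol/L; C(t) = C_ss + (C₀ − C_ss) e^(−a t).
C(8.99) = 0.81498 + (-0.81498)·e^(−0.069963·8.99) = 0.81498 + (-0.81498)·0.53314 = 0.38048 mol/L.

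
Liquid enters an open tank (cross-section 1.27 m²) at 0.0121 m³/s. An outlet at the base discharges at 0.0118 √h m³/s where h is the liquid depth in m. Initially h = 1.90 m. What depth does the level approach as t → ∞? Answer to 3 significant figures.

Level balance: A dh/dt = 0.0121 − 0.0118 √h. Setting dh/dt = 0:
Q_in = 0.0118 √h_ss ⇒ √h_ss = 0.0121/0.0118 = 1.0254.
h_ss = 1.0254² = 1.0515 m. (Since h₀ = 1.90 m > h_ss, the level will fall toward this value.)

1.05 m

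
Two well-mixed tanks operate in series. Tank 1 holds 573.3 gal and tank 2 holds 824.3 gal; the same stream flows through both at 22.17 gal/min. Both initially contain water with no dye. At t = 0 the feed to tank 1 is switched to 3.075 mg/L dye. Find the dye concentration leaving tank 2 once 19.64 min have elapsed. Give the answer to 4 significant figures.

0.4067 mg/L

Each tank obeys Vᵢ dCᵢ/dt = Q(Cᵢ₋₁ − Cᵢ), so τᵢ = Vᵢ/Q.
τ₁ = 573.3/22.17 = 25.8593 min; τ₂ = 824.3/22.17 = 37.1809 min.
Solving the cascade with C₁(0)=C₂(0)=0 gives C₂(t) = C_in[1 − (τ₁ e^(−t/τ₁) − τ₂ e^(−t/τ₂))/(τ₁ − τ₂)].
At t = 19.64: e^(−t/τ₁) = 0.467902, e^(−t/τ₂) = 0.589649.
C₂ = 3.075·[1 − (25.8593·0.467902 − 37.1809·0.589649)/(-11.3216)] = 3.075·0.132275 = 0.406747 mg/L.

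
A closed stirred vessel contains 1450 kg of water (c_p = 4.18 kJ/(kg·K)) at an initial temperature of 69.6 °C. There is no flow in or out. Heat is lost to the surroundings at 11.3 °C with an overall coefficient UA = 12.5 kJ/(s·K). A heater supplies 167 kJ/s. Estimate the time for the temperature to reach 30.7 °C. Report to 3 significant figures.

Lumped-capacitance energy balance: M c_p dT/dt = UA(T_amb − T) + Q̇.
τ = M c_p/UA = 484.88 s; T_ss = T_amb + Q̇/UA = 11.3 + 167/12.5 = 24.660 °C.
T(t) = T_ss + (T₀ − T_ss)e^(−t/τ); set T = 30.7:
t = −τ ln[(T − T_ss)/(T₀ − T_ss)] = −484.88 · ln(0.13440) = 973.12 s.

973 s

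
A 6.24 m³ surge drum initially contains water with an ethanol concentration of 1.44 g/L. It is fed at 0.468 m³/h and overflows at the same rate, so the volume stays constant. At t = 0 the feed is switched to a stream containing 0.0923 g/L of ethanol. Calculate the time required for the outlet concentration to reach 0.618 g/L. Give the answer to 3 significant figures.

Species balance: V dC/dt = Q(C_in − C) ⇒ τ = V/Q = 13.333 h.
C(t) = C_in + (C₀ − C_in) e^(−t/τ). Set C = 0.618 and solve for t:
e^(−t/τ) = (C − C_in)/(C₀ − C_in) = (0.618 − 0.0923)/(1.44 − 0.0923) = 0.39007
t = −τ ln(…) = 13.333 × 0.94142 = 12.552 h.

12.6 h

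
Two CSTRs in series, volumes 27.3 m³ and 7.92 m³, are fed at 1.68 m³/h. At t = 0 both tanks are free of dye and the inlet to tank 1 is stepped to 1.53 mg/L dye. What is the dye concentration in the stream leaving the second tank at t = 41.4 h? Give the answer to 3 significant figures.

Species balance on tank i: dCᵢ/dt = (Cᵢ₋₁ − Cᵢ)/τᵢ with τᵢ = Vᵢ/Q.
τ₁ = 27.3/1.68 = 16.250 h; τ₂ = 7.92/1.68 = 4.7143 h.
Tank 1: C₁ = C_in(1 − e^(−t/τ₁)). Tank 2 (τ₁ ≠ τ₂): C₂ = C_in[1 − (τ₁ e^(−t/τ₁) − τ₂ e^(−t/τ₂))/(τ₁ − τ₂)].
At t = 41.4: e^(−t/τ₁) = 0.078262, e^(−t/τ₂) = 0.00015350.
C₂ = 1.53·[1 − (16.250·0.078262 − 4.7143·0.00015350)/(11.536)] = 1.53·0.88982 = 1.3614 mg/L.

1.36 mg/L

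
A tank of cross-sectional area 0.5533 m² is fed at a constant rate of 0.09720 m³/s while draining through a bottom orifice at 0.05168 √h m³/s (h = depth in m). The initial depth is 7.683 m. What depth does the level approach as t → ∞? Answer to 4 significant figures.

3.537 m

Accumulation of liquid (constant cross-section A): A dh/dt = Q_in − 0.05168 √h. At steady state dh/dt = 0:
Q_in = 0.05168 √h_ss ⇒ √h_ss = 0.09720/0.05168 = 1.88080.
h_ss = 1.88080² = 3.53743 m. (Since h₀ = 7.683 m > h_ss, the level will fall toward this value.)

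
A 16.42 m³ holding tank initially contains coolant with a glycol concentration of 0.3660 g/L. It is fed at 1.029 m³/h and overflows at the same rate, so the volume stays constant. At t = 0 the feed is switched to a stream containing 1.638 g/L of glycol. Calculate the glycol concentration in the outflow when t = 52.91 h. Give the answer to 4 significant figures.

Accumulation = in − out for the solute gives V dC/dt = Q(C_in − C).
So dC/dt = (C_in − C)/τ with τ = V/Q = 16.42/1.029 = 15.9572 h.
This is linear first-order; C(t) = C_in + (C₀ − C_in) e^(−t/τ).
C(52.91) = 1.638 + (0.3660 − 1.638)·e^(−52.91/15.9572) = 1.638 + (-1.27200)·0.0363073 = 1.59182 g/L.

1.592 g/L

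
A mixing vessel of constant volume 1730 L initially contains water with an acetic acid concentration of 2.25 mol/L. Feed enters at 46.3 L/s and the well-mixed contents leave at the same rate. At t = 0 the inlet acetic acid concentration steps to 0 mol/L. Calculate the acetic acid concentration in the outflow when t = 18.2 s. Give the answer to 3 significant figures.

1.38 mol/L

Accumulation = in − out for the solute gives V dC/dt = Q(C_in − C).
Time constant τ = V/Q = 1730/46.3 = 37.365 s.
C approaches C_in exponentially: C(t) = C_in + (C₀ − C_in) e^(−t/τ).
C(18.2) = 0 + (2.25 − 0)·e^(−18.2/37.365) = 0 + (2.2500)·0.61441 = 1.3824 mol/L.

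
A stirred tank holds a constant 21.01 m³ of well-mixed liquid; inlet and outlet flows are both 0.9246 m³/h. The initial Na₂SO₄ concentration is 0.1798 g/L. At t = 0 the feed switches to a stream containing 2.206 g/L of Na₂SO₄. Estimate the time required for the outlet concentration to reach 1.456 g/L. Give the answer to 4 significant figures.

22.58 h

Mass balance on the solute (V constant): V dC/dt = Q(C_in − C), so τ = V/Q = 22.7233 h.
C(t) = C_in + (C₀ − C_in) e^(−t/τ). Set C = 1.456 and solve for t:
e^(−t/τ) = (C − C_in)/(C₀ − C_in) = (1.456 − 2.206)/(0.1798 − 2.206) = 0.370151
t = −τ ln(…) = 22.7233 × 0.993844 = 22.5835 h.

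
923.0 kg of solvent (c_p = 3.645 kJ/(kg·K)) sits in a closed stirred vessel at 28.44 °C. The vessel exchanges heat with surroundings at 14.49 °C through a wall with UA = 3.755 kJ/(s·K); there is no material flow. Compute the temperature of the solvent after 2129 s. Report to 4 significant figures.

Lumped-capacitance energy balance: M c_p dT/dt = UA(T_amb − T).
dT/dt = (T_ss − T)/τ with T_ss = T_amb = 14.4900 °C, τ = M c_p/UA = 923.0·3.645/3.755 = 895.961 s.
T approaches T_ss exponentially: T(t) = T_ss + (T₀ − T_ss) e^(−t/τ).
T(2129) = 14.4900 + (13.9500)·0.0929012 = 15.7860 °C.

15.79 °C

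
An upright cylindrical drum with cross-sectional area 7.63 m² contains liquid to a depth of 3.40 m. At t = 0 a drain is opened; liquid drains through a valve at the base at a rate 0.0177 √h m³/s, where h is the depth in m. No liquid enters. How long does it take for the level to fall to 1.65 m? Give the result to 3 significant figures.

A dh/dt = −Q_out = −0.0177 √h.
∫ h^(−1/2) dh = −(0.0177/A) ∫ dt, giving 2√h = 2√h₀ − (0.0177/A) t.
t = 2A(√h₀ − √h)/0.0177 = 2·7.63·(√3.40 − √1.65)/0.0177
  = 15.260 × (1.8439 − 1.2845) / 0.0177 = 482.27 s.

482 s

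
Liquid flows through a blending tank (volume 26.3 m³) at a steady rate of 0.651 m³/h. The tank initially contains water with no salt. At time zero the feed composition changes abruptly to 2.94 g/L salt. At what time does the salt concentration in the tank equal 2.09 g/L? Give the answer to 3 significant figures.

50.1 h

Species balance: V dC/dt = Q(C_in − C) ⇒ τ = V/Q = 40.399 h.
C(t) = C_in + (C₀ − C_in) e^(−t/τ). Set C = 2.09 and solve for t:
e^(−t/τ) = (C − C_in)/(C₀ − C_in) = (2.09 − 2.94)/(0 − 2.94) = 0.28912
t = −τ ln(…) = 40.399 × 1.2409 = 50.133 h.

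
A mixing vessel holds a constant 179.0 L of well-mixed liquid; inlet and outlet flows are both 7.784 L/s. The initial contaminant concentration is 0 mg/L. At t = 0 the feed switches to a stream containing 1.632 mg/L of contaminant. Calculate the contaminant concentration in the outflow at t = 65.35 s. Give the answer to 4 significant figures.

Species balance on the tank: V dC/dt = Q(C_in − C).
So dC/dt = (C_in − C)/τ with τ = V/Q = 179.0/7.784 = 22.9959 s.
This is linear first-order; C(t) = C_in + (C₀ − C_in) e^(−t/τ).
C(65.35) = 1.632 + (0 − 1.632)·e^(−65.35/22.9959) = 1.632 + (-1.63200)·0.0583199 = 1.53682 mg/L.

1.537 mg/L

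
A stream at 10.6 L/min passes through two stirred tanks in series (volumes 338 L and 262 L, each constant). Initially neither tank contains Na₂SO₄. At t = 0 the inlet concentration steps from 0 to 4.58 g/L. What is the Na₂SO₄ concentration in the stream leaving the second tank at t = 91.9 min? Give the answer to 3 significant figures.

Species balance on tank i: dCᵢ/dt = (Cᵢ₋₁ − Cᵢ)/τᵢ with τᵢ = Vᵢ/Q.
τ₁ = 338/10.6 = 31.887 min; τ₂ = 262/10.6 = 24.717 min.
Solving the cascade with C₁(0)=C₂(0)=0 gives C₂(t) = C_in[1 − (τ₁ e^(−t/τ₁) − τ₂ e^(−t/τ₂))/(τ₁ − τ₂)].
At t = 91.9: e^(−t/τ₁) = 0.056019, e^(−t/τ₂) = 0.024280.
C₂ = 4.58·[1 − (31.887·0.056019 − 24.717·0.024280)/(7.1698)] = 4.58·0.83457 = 3.8223 g/L.

3.82 g/L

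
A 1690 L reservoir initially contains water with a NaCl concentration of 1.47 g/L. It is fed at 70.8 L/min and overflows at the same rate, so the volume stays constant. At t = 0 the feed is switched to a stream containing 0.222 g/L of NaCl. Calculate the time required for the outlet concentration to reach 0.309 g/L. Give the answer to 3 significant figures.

63.6 min

Transient balance on the dissolved component: V dC/dt = Q(C_in − C), so τ = V/Q = 23.870 min.
C(t) = C_in + (C₀ − C_in) e^(−t/τ). Set C = 0.309 and solve for t:
e^(−t/τ) = (C − C_in)/(C₀ − C_in) = (0.309 − 0.222)/(1.47 − 0.222) = 0.069712
t = −τ ln(…) = 23.870 × 2.6634 = 63.575 min.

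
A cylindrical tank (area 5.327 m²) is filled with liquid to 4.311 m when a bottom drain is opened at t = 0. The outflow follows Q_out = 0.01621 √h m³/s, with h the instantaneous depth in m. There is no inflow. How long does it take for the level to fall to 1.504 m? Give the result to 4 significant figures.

558.6 s

A dh/dt = −Q_out = −0.01621 √h.
Separate and integrate: 2(√h − √h₀) = −(0.01621/A) t.
t = 2A(√h₀ − √h)/0.01621 = 2·5.327·(√4.311 − √1.504)/0.01621
  = 10.6540 × (2.07629 − 1.22638) / 0.01621 = 558.607 s.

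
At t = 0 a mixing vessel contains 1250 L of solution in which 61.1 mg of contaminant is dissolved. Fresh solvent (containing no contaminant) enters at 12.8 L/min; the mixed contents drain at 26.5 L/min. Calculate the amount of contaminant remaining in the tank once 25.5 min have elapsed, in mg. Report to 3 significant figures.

Total volume: dV/dt = Q_in − Q_out = -13.700 L/min, so V(t) = 1250 − 13.700 t and V(25.5) = 900.65 L.
Species balance (pure solvent in): dm/dt = −Q_out · m/V(t).
dm/m = −Q_out dt/(V₀ − 13.700 t); integrating gives ln(m/m₀) = −(Q_out/(Q_in−Q_out)) ln(V/V₀).
m = m₀ (V₀/V)^(Q_out/(Q_in−Q_out)) = 61.1 × (1250/900.65)^(-1.9343) = 32.410 mg.

32.4 mg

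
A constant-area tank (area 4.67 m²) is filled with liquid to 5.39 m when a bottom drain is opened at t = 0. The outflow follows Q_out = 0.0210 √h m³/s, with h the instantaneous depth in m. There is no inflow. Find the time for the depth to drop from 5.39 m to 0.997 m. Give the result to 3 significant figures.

With no inflow, A dh/dt = −0.0210 √h.
∫ h^(−1/2) dh = −(0.0210/A) ∫ dt, giving 2√h = 2√h₀ − (0.0210/A) t.
t = 2A(√h₀ − √h)/0.0210 = 2·4.67·(√5.39 − √0.997)/0.0210
  = 9.3400 × (2.3216 − 0.99850) / 0.0210 = 588.48 s.

588 s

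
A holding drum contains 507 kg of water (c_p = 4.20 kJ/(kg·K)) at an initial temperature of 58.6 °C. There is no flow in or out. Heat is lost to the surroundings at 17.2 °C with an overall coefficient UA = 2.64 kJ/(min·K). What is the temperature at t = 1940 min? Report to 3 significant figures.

M c_p dT/dt = −UA(T − T_amb).
dT/dt = (T_ss − T)/τ with T_ss = T_amb = 17.200 °C, τ = M c_p/UA = 507·4.20/2.64 = 806.59 min.
T approaches T_ss exponentially: T(t) = T_ss + (T₀ − T_ss) e^(−t/τ).
T(1940) = 17.200 + (41.400)·0.090249 = 20.936 °C.

20.9 °C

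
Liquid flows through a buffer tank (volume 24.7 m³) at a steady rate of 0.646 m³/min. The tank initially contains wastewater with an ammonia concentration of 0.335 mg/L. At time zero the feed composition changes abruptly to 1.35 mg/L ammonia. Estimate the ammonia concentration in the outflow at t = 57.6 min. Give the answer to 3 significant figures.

1.12 mg/L

Species balance on the tank: V dC/dt = Q(C_in − C).
Time constant τ = V/Q = 24.7/0.646 = 38.235 min.
Integrating: C(t) = C_in + (C₀ − C_in) e^(−t/τ).
C(57.6) = 1.35 + (0.335 − 1.35)·e^(−57.6/38.235) = 1.35 + (-1.0150)·0.22169 = 1.1250 mg/L.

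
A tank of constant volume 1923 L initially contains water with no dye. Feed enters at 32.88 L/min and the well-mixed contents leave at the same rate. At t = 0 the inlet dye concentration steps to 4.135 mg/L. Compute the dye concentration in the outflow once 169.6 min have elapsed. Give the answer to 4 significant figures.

3.907 mg/L

Species balance on the tank: V dC/dt = Q(C_in − C).
So dC/dt = (C_in − C)/τ with τ = V/Q = 1923/32.88 = 58.4854 min.
C approaches C_in exponentially: C(t) = C_in + (C₀ − C_in) e^(−t/τ).
C(169.6) = 4.135 + (0 − 4.135)·e^(−169.6/58.4854) = 4.135 + (-4.13500)·0.0550304 = 3.90745 mg/L.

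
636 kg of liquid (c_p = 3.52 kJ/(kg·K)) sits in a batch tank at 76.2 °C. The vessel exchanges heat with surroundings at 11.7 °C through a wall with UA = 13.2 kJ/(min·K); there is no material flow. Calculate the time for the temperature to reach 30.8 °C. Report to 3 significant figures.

206 min

Heat balance on the well-mixed liquid: M c_p dT/dt = −UA(T − T_amb).
τ = M c_p/UA = 169.60 min; T_ss = T_amb = 11.700 °C.
T(t) = T_ss + (T₀ − T_ss)e^(−t/τ); set T = 30.8:
t = −τ ln[(T − T_ss)/(T₀ − T_ss)] = −169.60 · ln(0.29612) = 206.40 min.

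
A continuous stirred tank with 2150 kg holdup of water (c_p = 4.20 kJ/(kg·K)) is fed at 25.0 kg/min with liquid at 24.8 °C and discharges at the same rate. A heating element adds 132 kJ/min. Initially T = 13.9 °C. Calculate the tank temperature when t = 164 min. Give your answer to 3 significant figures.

24.3 °C

Energy balance: M c_p dT/dt = ṁ c_p (T_in − T) + 132.
Rearrange: dT/dt = (T_ss − T)/τ with τ = M/ṁ = 86.000 min and T_ss = T_in + Q̇/(ṁ c_p) = 26.057 °C.
Integrating: T(t) = T_ss + (T₀ − T_ss) e^(−t/τ).
T(164) = 26.057 + (-12.157)·e^(−164/86.000) = 26.057 + (-12.157)·0.14853 = 24.251 °C.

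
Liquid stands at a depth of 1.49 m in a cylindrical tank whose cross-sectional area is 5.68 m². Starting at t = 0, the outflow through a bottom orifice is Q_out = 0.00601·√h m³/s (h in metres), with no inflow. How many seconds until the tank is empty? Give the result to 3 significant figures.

2310 s

Accumulation of liquid (constant cross-section A): A dh/dt = −0.00601 √h.
This is separable: 2 d(√h)/dt = −0.00601/A, so √h = √h₀ − (0.00601/(2A)) t.
Tank is empty when √h = 0: t_empty = 2A√h₀/0.00601.
t_empty = 2·5.68·√1.49/0.00601 = 11.360·1.2207/0.00601 = 2307.3 s.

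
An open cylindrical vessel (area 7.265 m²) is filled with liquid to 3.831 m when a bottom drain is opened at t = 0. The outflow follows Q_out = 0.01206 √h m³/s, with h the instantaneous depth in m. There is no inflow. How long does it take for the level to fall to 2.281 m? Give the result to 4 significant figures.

With no inflow, A dh/dt = −0.01206 √h.
This is separable: 2 d(√h)/dt = −0.01206/A, so √h = √h₀ − (0.01206/(2A)) t.
t = 2A(√h₀ − √h)/0.01206 = 2·7.265·(√3.831 − √2.281)/0.01206
  = 14.5300 × (1.95729 − 1.51030) / 0.01206 = 538.545 s.

538.5 s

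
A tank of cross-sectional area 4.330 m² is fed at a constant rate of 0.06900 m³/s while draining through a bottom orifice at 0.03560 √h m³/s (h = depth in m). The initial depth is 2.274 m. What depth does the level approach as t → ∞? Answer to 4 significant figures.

Volume balance on the tank: A dh/dt = Q_in − 0.03560 √h. At steady state dh/dt = 0:
Q_in = 0.03560 √h_ss ⇒ √h_ss = 0.06900/0.03560 = 1.93820.
h_ss = 1.93820² = 3.75663 m. (Since h₀ = 2.274 m < h_ss, the level will rise toward this value.)

3.757 m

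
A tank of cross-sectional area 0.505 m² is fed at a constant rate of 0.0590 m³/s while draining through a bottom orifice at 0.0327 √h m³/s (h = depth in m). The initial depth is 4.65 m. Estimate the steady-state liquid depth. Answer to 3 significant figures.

Unsteady balance on liquid volume: A dh/dt = Q_in − 0.0327 √h. At steady state dh/dt = 0:
Q_in = 0.0327 √h_ss ⇒ √h_ss = 0.0590/0.0327 = 1.8043.
h_ss = 1.8043² = 3.2554 m. (Since h₀ = 4.65 m > h_ss, the level will fall toward this value.)

3.26 m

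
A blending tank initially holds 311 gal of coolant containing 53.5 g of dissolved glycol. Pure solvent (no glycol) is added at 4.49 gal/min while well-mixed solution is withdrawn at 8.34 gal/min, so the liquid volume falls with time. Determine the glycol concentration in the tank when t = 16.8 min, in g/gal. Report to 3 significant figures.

0.131 g/gal

Let m(t) be the amount of glycol. Volume: V(t) = V₀ + (Q_in − Q_out) t = 311 − 3.8500 t; V(16.8) = 246.32 gal.
Solute balance: dm/dt = 0 − Q_out C = −Q_out m/V(t).
dm/m = −Q_out dt/(V₀ − 3.8500 t); integrating gives ln(m/m₀) = −(Q_out/(Q_in−Q_out)) ln(V/V₀).
m = m₀ (V₀/V)^(Q_out/(Q_in−Q_out)) = 53.5 × (311/246.32)^(-2.1662) = 32.285 g.
C = m/V = 32.285/246.32 = 0.13107 g/gal.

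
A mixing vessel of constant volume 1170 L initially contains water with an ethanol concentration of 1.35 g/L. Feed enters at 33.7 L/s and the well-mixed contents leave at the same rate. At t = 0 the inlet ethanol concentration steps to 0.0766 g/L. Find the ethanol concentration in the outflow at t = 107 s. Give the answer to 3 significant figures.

Unsteady species balance (constant V, well mixed): V dC/dt = Q(C_in − C).
Rewrite as dC/dt + C/τ = C_in/τ, τ = V/Q = 34.718 s.
Solution: C(t) = C_in + (C₀ − C_in) e^(−t/τ).
C(107) = 0.0766 + (1.35 − 0.0766)·e^(−107/34.718) = 0.0766 + (1.2734)·0.045869 = 0.13501 g/L.

0.135 g/L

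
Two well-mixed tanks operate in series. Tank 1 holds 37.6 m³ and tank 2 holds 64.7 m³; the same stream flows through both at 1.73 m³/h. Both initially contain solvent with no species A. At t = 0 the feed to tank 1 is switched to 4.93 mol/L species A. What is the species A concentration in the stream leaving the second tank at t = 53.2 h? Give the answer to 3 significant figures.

Each tank obeys Vᵢ dCᵢ/dt = Q(Cᵢ₋₁ − Cᵢ), so τᵢ = Vᵢ/Q.
τ₁ = 37.6/1.73 = 21.734 h; τ₂ = 64.7/1.73 = 37.399 h.
Solving the cascade with C₁(0)=C₂(0)=0 gives C₂(t) = C_in[1 − (τ₁ e^(−t/τ₁) − τ₂ e^(−t/τ₂))/(τ₁ − τ₂)].
At t = 53.2: e^(−t/τ₁) = 0.086487, e^(−t/τ₂) = 0.24111.
C₂ = 4.93·[1 − (21.734·0.086487 − 37.399·0.24111)/(-15.665)] = 4.93·0.54436 = 2.6837 mol/L.

2.68 mol/L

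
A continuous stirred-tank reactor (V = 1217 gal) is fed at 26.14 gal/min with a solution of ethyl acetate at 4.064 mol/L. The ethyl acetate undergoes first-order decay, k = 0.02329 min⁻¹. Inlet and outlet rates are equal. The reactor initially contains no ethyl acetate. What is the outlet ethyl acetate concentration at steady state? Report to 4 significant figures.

Accumulation = in − out − consumed: V dC/dt = Q C_in − Q C − k V C.
Steady state (dC/dt = 0): C_ss = Q C_in/(Q + kV) = C_in/(1 + kV/Q).
C_ss = 26.14·4.064/(26.14 + 0.02329·1217) = 106.233/54.4839 = 1.94980 mol/L.

1.950 mol/L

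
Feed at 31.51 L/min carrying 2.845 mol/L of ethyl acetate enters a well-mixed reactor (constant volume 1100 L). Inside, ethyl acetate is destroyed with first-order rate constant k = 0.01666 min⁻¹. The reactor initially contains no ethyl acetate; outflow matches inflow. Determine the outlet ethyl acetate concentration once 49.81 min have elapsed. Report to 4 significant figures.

1.610 mol/L

Accumulation = in − out − consumed: V dC/dt = Q C_in − Q C − k V C.
This is linear with rate a = Q/V + k = 0.0453055 min⁻¹.
C_ss = Q C_in/(Q + kV) = 1.79882 mol/L; C(t) = C_ss + (C₀ − C_ss) e^(−a t).
C(49.81) = 1.79882 + (-1.79882)·e^(−0.0453055·49.81) = 1.79882 + (-1.79882)·0.104699 = 1.61048 mol/L.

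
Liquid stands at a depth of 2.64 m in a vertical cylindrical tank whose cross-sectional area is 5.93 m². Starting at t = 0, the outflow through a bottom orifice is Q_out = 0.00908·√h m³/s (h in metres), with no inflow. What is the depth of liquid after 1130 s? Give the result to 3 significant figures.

Volume balance on the tank: A dh/dt = −0.00908 √h.
This is separable: 2 d(√h)/dt = −0.00908/A, so √h = √h₀ − (0.00908/(2A)) t.
√h = √2.64 − 0.00908·1130/(2·5.93) = 1.6248 − 0.86513 = 0.75968.
h = 0.75968² = 0.57712 m.

0.577 m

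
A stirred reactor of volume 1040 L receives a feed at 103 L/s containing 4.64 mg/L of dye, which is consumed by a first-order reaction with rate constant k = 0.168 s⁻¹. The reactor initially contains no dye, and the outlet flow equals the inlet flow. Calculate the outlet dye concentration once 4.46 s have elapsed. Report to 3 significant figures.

1.20 mg/L

Species balance: V dC/dt = Q C_in − Q C − k V C.
This is linear with rate a = Q/V + k = 0.26704 s⁻¹.
C_ss = Q C_in/(Q + kV) = 1.7209 mg/L; C(t) = C_ss + (C₀ − C_ss) e^(−a t).
C(4.46) = 1.7209 + (-1.7209)·e^(−0.26704·4.46) = 1.7209 + (-1.7209)·0.30392 = 1.1979 mg/L.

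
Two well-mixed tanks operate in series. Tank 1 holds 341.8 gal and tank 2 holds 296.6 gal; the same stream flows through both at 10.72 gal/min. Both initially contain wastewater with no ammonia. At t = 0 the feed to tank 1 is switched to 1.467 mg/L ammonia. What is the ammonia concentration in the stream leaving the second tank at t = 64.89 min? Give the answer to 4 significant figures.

0.9399 mg/L

Species balance on tank i: dCᵢ/dt = (Cᵢ₋₁ − Cᵢ)/τᵢ with τᵢ = Vᵢ/Q.
τ₁ = 341.8/10.72 = 31.8843 min; τ₂ = 296.6/10.72 = 27.6679 min.
Tank 1: C₁ = C_in(1 − e^(−t/τ₁)). Tank 2 (τ₁ ≠ τ₂): C₂ = C_in[1 − (τ₁ e^(−t/τ₁) − τ₂ e^(−t/τ₂))/(τ₁ − τ₂)].
At t = 64.89: e^(−t/τ₁) = 0.130658, e^(−t/τ₂) = 0.0958169.
C₂ = 1.467·[1 − (31.8843·0.130658 − 27.6679·0.0958169)/(4.21642)] = 1.467·0.640714 = 0.939927 mg/L.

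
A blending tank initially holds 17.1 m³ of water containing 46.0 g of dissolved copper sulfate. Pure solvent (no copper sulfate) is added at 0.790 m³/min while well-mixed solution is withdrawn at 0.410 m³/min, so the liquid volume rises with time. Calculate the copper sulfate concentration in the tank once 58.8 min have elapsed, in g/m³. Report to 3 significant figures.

Let m(t) be the amount of copper sulfate. Volume: V(t) = V₀ + (Q_in − Q_out) t = 17.1 + 0.38000 t; V(58.8) = 39.444 m³.
No copper sulfate enters, so dm/dt = −Q_out · (m/V).
dm/m = −Q_out dt/(V₀ + 0.38000 t); integrating gives ln(m/m₀) = −(Q_out/(Q_in−Q_out)) ln(V/V₀).
m = m₀ (V₀/V)^(Q_out/(Q_in−Q_out)) = 46.0 × (17.1/39.444)^(1.0789) = 18.669 g.
C = m/V = 18.669/39.444 = 0.47330 g/m³.

0.473 g/m³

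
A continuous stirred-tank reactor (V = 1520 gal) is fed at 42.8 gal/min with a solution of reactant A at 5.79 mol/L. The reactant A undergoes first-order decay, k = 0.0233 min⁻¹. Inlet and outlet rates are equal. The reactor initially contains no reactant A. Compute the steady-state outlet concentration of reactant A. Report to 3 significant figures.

Accumulation = in − out − consumed: V dC/dt = Q C_in − Q C − k V C.
Steady state (dC/dt = 0): C_ss = Q C_in/(Q + kV) = C_in/(1 + kV/Q).
C_ss = 42.8·5.79/(42.8 + 0.0233·1520) = 247.81/78.216 = 3.1683 mol/L.

3.17 mol/L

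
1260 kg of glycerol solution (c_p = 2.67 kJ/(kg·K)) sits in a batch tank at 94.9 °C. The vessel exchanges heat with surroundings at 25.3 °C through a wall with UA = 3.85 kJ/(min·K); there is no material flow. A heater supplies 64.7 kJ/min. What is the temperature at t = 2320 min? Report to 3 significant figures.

45.8 °C

Lumped-capacitance energy balance: M c_p dT/dt = UA(T_amb − T) + Q̇.
dT/dt = (T_ss − T)/τ with T_ss = T_amb + Q̇/UA = 25.3 + 64.7/3.85 = 42.105 °C, τ = M c_p/UA = 1260·2.67/3.85 = 873.82 min.
This is linear first-order; T(t) = T_ss + (T₀ − T_ss) e^(−t/τ).
T(2320) = 42.105 + (52.795)·0.070298 = 45.817 °C.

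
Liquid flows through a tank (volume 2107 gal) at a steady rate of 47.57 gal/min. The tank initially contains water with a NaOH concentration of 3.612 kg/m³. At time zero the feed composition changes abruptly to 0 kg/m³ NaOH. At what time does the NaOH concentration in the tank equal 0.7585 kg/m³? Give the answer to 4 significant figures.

69.13 min

Species balance: V dC/dt = Q(C_in − C) ⇒ τ = V/Q = 44.2926 min.
C(t) = C_in + (C₀ − C_in) e^(−t/τ). Set C = 0.7585 and solve for t:
e^(−t/τ) = (C − C_in)/(C₀ − C_in) = (0.7585 − 0)/(3.612 − 0) = 0.209994
t = −τ ln(…) = 44.2926 × 1.56067 = 69.1263 min.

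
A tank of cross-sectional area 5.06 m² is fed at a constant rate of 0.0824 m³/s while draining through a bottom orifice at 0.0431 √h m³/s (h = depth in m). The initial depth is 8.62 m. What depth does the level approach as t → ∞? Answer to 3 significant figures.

3.66 m

Level balance: A dh/dt = 0.0824 − 0.0431 √h. Setting dh/dt = 0:
Q_in = 0.0431 √h_ss ⇒ √h_ss = 0.0824/0.0431 = 1.9118.
h_ss = 1.9118² = 3.6551 m. (Since h₀ = 8.62 m > h_ss, the level will fall toward this value.)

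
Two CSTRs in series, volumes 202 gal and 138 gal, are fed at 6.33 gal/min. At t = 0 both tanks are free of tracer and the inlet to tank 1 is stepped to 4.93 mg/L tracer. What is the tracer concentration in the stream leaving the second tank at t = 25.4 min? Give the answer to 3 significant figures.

1.23 mg/L

Species balance on tank i: dCᵢ/dt = (Cᵢ₋₁ − Cᵢ)/τᵢ with τᵢ = Vᵢ/Q.
τ₁ = 202/6.33 = 31.912 min; τ₂ = 138/6.33 = 21.801 min.
Solving the cascade with C₁(0)=C₂(0)=0 gives C₂(t) = C_in[1 − (τ₁ e^(−t/τ₁) − τ₂ e^(−t/τ₂))/(τ₁ − τ₂)].
At t = 25.4: e^(−t/τ₁) = 0.45115, e^(−t/τ₂) = 0.31190.
C₂ = 4.93·[1 − (31.912·0.45115 − 21.801·0.31190)/(10.111)] = 4.93·0.24858 = 1.2255 mg/L.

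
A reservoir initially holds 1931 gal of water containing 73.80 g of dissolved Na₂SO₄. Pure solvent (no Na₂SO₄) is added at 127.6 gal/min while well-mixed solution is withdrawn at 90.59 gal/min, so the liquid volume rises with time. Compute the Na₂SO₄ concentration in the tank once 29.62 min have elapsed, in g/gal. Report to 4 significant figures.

0.008111 g/gal

Total volume: dV/dt = Q_in − Q_out = 37.0100 gal/min, so V(t) = 1931 + 37.0100 t and V(29.62) = 3027.24 gal.
No Na₂SO₄ enters, so dm/dt = −Q_out · (m/V).
dm/m = −Q_out dt/(V₀ + 37.0100 t); integrating gives ln(m/m₀) = −(Q_out/(Q_in−Q_out)) ln(V/V₀).
m = m₀ (V₀/V)^(Q_out/(Q_in−Q_out)) = 73.80 × (1931/3027.24)^(2.44772) = 24.5530 g.
C = m/V = 24.5530/3027.24 = 0.00811071 g/gal.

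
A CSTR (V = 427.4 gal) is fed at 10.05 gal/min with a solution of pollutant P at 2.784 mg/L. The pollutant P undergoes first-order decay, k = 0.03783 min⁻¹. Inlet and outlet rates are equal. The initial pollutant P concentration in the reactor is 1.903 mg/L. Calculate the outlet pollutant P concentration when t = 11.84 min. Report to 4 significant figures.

1.471 mg/L

Accumulation = in − out − consumed: V dC/dt = Q C_in − Q C − k V C.
This is linear with rate a = Q/V + k = 0.0613443 min⁻¹.
C_ss = Q C_in/(Q + kV) = 1.06715 mg/L; C(t) = C_ss + (C₀ − C_ss) e^(−a t).
C(11.84) = 1.06715 + (0.835847)·e^(−0.0613443·11.84) = 1.06715 + (0.835847)·0.483688 = 1.47144 mg/L.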